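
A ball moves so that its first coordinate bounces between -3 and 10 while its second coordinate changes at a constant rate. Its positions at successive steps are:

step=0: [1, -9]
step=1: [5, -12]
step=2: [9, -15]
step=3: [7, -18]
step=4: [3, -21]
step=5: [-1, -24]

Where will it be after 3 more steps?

[7, -33]

The first coordinate reflects between -3 and 10, moving 4 per step.
  step 6: -1 → -1
  step 7: -1 → 3
  step 8: 3 → 7
The second coordinate changes by -3 each step: at step 8 it is -33.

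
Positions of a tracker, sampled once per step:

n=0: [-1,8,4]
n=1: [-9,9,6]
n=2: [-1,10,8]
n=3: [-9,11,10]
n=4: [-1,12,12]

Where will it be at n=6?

[-1,14,16]

The first coordinate repeats the cycle [-1, -9] with period 2; step 6 mod 2 = 0, giving -1.
The second coordinate changes by +1 each step, so at step 6 it is 8 + 6·(1) = 14.
The third coordinate changes by +2 each step, so at step 6 it is 4 + 6·(2) = 16.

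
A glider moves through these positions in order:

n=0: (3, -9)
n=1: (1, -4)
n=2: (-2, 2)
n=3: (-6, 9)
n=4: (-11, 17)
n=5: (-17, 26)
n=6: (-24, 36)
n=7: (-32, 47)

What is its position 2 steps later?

(-51, 72)

Successive displacements: (-2, +5), (-3, +6), (-4, +7), (-5, +8), (-6, +9), (-7, +10), (-8, +11) — each changes by (-1, +1).
step 8: (-32, 47) + (-9, +12) → (-41, 59)
step 9: (-41, 59) + (-10, +13) → (-51, 72)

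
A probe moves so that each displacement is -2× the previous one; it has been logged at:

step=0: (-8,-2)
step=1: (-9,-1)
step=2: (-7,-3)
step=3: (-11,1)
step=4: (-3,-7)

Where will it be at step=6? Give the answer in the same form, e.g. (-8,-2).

(13,-23)

Step-to-step displacements: (-1,+1), (+2,-2), (-4,+4), (+8,-8); each is -2× the previous.
step 5: (-3,-7) + (-16,+16) → (-19,9)
step 6: (-19,9) + (+32,-32) → (13,-23)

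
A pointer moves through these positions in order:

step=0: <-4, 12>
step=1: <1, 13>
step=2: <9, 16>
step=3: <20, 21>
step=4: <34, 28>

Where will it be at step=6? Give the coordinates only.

<71, 48>

First differences are <+5, +1>, <+8, +3>, <+11, +5>, <+14, +7>; their common second difference is <+3, +2> (constant acceleration).
step 5: <34, 28> + <+17, +9> → <51, 37>
step 6: <51, 37> + <+20, +11> → <71, 48>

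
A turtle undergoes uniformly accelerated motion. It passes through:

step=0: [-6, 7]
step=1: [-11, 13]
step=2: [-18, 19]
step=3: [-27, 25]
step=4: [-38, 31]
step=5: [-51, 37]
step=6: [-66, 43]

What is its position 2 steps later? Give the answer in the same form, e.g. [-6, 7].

[-102, 55]

First differences are [-5, +6], [-7, +6], [-9, +6], [-11, +6], [-13, +6], [-15, +6]; their common second difference is [-2, +0] (constant acceleration).
step 7: [-66, 43] + [-17, +6] → [-83, 49]
step 8: [-83, 49] + [-19, +6] → [-102, 55]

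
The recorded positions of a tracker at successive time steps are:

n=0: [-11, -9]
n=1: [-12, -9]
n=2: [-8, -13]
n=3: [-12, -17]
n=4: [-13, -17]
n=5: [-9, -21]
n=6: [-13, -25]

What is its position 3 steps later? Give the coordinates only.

The moves between consecutive positions are [-1, +0], [+4, -4], [-4, -4], [-1, +0], [+4, -4], [-4, -4]; they repeat the 3-cycle [[-1, +0], [+4, -4], [-4, -4]].
step 7: apply [-1, +0] → [-14, -25]
step 8: apply [+4, -4] → [-10, -29]
step 9: apply [-4, -4] → [-14, -33]

[-14, -33]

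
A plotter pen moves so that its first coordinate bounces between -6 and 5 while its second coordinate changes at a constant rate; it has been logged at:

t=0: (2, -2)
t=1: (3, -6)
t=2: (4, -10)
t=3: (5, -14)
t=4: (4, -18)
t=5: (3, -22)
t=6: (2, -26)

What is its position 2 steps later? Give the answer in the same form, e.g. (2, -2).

(0, -34)

The first coordinate travels 1 per step and bounces off the walls at -6 and 5.
  step 7: 2 → 1
  step 8: 1 → 0
The second coordinate changes by -4 each step: at step 8 it is -34.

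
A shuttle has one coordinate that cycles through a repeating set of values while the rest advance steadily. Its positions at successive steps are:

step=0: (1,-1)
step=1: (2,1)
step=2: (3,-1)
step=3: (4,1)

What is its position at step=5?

(6,1)

First: linear, +1 per step → 6 at step 5.
Second: cycles through -1, 1 every 2 steps. Step 5 lands at position 1 of the cycle → 1.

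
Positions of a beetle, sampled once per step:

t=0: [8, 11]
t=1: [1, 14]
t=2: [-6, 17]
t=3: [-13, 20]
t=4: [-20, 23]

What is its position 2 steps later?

[-34, 29]

Constant displacement of [-7, +3] per step.
step 5: [-20, 23] + [-7, +3] → [-27, 26]
step 6: [-27, 26] + [-7, +3] → [-34, 29]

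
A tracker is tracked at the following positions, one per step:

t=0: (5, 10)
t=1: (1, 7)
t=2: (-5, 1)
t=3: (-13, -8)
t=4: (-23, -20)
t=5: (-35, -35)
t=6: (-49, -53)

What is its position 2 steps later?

(-83, -98)

Successive displacements: (-4, -3), (-6, -6), (-8, -9), (-10, -12), (-12, -15), (-14, -18) — each changes by (-2, -3).
step 7: (-49, -53) + (-16, -21) → (-65, -74)
step 8: (-65, -74) + (-18, -24) → (-83, -98)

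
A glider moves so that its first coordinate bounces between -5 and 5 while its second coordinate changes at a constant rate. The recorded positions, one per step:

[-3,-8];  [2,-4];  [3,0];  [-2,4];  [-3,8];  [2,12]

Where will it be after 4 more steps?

The first coordinate travels 5 per step and bounces off the walls at -5 and 5.
  step 6: 2 → 3
  step 7: 3 → -2
  step 8: -2 → -3
  step 9: -3 → 2
The second coordinate changes by +4 each step: at step 9 it is 28.

[2,28]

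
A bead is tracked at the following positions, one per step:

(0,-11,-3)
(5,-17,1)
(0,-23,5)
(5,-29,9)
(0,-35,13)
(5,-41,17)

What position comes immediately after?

First: cycles through 0, 5 every 2 steps. Step 6 lands at position 0 of the cycle → 0.
Second: linear, -6 per step → -47 at step 6.
Third: linear, +4 per step → 21 at step 6.

(0,-47,21)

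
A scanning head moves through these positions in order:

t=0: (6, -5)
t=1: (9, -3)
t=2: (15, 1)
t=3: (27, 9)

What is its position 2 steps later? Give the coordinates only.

Step-to-step displacements: (+3, +2), (+6, +4), (+12, +8); each is 2× the previous.
step 4: (27, 9) + (+24, +16) → (51, 25)
step 5: (51, 25) + (+48, +32) → (99, 57)

(99, 57)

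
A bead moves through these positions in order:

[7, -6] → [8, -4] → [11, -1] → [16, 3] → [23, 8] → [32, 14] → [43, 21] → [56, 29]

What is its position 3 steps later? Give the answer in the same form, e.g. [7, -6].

Successive displacements: [+1, +2], [+3, +3], [+5, +4], [+7, +5], [+9, +6], [+11, +7], [+13, +8] — each changes by [+2, +1].
step 8: [56, 29] + [+15, +9] → [71, 38]
step 9: [71, 38] + [+17, +10] → [88, 48]
step 10: [88, 48] + [+19, +11] → [107, 59]

[107, 59]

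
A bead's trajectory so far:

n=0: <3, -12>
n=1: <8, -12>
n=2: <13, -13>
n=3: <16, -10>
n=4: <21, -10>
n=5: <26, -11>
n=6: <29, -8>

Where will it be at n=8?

<39, -9>

Step-to-step displacements: <+5, +0>, <+5, -1>, <+3, +3>, <+5, +0>, <+5, -1>, <+3, +3> — a repeating cycle of length 3.
step 7: apply <+5, +0> → <34, -8>
step 8: apply <+5, -1> → <39, -9>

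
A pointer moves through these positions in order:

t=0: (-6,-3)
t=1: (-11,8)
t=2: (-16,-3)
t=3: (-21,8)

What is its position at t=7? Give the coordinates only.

First: linear, -5 per step → -41 at step 7.
Second: cycles through -3, 8 every 2 steps. Step 7 lands at position 1 of the cycle → 8.

(-41,8)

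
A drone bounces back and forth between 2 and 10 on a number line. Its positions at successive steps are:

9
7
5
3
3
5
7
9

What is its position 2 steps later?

7

The value travels 2 per step and bounces off the walls at 2 and 10.
  step 8: 9 → 9
  step 9: 9 → 7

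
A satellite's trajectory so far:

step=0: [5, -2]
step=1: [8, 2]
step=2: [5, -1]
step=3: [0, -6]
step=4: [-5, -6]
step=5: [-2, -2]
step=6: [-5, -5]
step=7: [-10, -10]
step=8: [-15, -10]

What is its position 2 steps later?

[-15, -9]

Differencing gives [+3, +4], [-3, -3], [-5, -5], [-5, +0], [+3, +4], [-3, -3], [-5, -5], [-5, +0]. This is the pattern [+3, +4], [-3, -3], [-5, -5], [-5, +0] repeated.
step 9: apply [+3, +4] → [-12, -6]
step 10: apply [-3, -3] → [-15, -9]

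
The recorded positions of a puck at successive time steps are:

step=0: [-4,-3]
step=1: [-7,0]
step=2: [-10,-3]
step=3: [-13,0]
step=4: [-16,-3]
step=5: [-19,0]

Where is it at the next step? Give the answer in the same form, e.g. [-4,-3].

[-22,-3]

The first coordinate changes by -3 each step, so at step 6 it is -4 + 6·(-3) = -22.
The second coordinate repeats the cycle [-3, 0] with period 2; step 6 mod 2 = 0, giving -3.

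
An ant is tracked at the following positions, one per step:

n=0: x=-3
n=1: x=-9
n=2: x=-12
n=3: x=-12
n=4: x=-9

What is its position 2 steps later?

x=6

Taking differences between consecutive positions: -6, -3, +0, +3. These grow by +3 each step.
step 5: -9 + 6 → x=-3
step 6: -3 + 9 → x=6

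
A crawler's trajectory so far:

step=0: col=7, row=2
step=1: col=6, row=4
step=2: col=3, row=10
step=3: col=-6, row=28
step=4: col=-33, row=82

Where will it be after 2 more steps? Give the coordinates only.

col=-357, row=730

The jumps are (-1, +2), (-3, +6), (-9, +18), (-27, +54) — a geometric progression with ratio 3.
step 5: col=-33, row=82 + (-81, +162) → col=-114, row=244
step 6: col=-114, row=244 + (-243, +486) → col=-357, row=730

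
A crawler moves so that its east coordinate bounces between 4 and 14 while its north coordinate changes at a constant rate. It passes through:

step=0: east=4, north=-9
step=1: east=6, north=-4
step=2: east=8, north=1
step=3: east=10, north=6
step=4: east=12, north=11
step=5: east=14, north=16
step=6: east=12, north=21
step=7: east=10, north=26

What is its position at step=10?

east=4, north=41

The east coordinate travels 2 per step and bounces off the walls at 4 and 14.
  step 8: 10 → 8
  step 9: 8 → 6
  step 10: 6 → 4
The north coordinate changes by +5 each step: at step 10 it is 41.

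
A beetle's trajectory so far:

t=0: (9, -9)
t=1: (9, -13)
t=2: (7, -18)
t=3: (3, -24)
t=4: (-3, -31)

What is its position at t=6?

(-21, -48)

Successive displacements: (+0, -4), (-2, -5), (-4, -6), (-6, -7) — each changes by (-2, -1).
step 5: (-3, -31) + (-8, -8) → (-11, -39)
step 6: (-11, -39) + (-10, -9) → (-21, -48)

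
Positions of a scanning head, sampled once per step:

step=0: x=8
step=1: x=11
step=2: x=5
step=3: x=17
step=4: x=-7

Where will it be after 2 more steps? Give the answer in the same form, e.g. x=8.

x=-55

Consecutive displacements +3, -6, +12, -24 scale by a factor of -2 each step.
step 5: -7 + 48 → x=41
step 6: 41 − 96 → x=-55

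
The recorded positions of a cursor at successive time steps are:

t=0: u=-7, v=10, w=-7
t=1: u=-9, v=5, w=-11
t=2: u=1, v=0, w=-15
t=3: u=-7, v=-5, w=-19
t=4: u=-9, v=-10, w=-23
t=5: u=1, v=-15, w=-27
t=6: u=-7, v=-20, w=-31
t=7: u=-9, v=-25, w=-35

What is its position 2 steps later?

u=-7, v=-35, w=-43

U: cycles through -7, -9, 1 every 3 steps. Step 9 lands at position 0 of the cycle → -7.
V: linear, -5 per step → -35 at step 9.
W: linear, -4 per step → -43 at step 9.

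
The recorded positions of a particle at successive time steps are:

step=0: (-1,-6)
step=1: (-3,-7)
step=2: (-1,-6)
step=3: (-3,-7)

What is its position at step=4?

The jumps are (-2,-1), (+2,+1), (-2,-1) — a geometric progression with ratio -1.
step 4: (-3,-7) + (+2,+1) → (-1,-6)

(-1,-6)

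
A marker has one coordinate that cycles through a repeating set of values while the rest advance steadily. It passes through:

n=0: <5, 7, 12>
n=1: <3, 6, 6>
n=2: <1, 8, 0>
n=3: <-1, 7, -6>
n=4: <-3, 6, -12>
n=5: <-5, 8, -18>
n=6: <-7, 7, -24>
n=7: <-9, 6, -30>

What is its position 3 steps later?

<-15, 6, -48>

The first coordinate changes by -2 each step, so at step 10 it is 5 + 10·(-2) = -15.
The second coordinate repeats the cycle [7, 6, 8] with period 3; step 10 mod 3 = 1, giving 6.
The third coordinate changes by -6 each step, so at step 10 it is 12 + 10·(-6) = -48.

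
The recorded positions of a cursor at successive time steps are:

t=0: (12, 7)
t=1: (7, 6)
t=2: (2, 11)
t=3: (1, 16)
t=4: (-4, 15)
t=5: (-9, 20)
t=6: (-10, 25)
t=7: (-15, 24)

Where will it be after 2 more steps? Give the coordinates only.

Differencing gives (-5, -1), (-5, +5), (-1, +5), (-5, -1), (-5, +5), (-1, +5), (-5, -1). This is the pattern (-5, -1), (-5, +5), (-1, +5) repeated.
step 8: apply (-5, +5) → (-20, 29)
step 9: apply (-1, +5) → (-21, 34)

(-21, 34)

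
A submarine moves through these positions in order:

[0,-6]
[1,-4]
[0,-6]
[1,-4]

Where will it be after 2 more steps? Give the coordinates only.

The jumps are [+1,+2], [-1,-2], [+1,+2] — a geometric progression with ratio -1.
step 4: [1,-4] + [-1,-2] → [0,-6]
step 5: [0,-6] + [+1,+2] → [1,-4]

[1,-4]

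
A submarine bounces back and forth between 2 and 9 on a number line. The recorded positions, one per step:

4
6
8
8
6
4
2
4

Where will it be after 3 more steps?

The value reflects between 2 and 9, moving 2 per step.
  step 8: 4 → 6
  step 9: 6 → 8
  step 10: 8 → 8

8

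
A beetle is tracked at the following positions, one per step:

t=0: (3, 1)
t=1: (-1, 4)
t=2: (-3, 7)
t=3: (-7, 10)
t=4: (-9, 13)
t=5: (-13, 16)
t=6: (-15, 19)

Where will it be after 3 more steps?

The moves between consecutive positions are (-4, +3), (-2, +3), (-4, +3), (-2, +3), (-4, +3), (-2, +3); they repeat the 2-cycle [(-4, +3), (-2, +3)].
step 7: apply (-4, +3) → (-19, 22)
step 8: apply (-2, +3) → (-21, 25)
step 9: apply (-4, +3) → (-25, 28)

(-25, 28)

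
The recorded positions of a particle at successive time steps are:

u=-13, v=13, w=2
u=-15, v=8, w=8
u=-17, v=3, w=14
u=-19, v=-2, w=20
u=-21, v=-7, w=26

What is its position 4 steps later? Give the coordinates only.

Each step adds (-2, -5, +6) to the position.
step 5: u=-21, v=-7, w=26 + (-2, -5, +6) → u=-23, v=-12, w=32
step 6: u=-23, v=-12, w=32 + (-2, -5, +6) → u=-25, v=-17, w=38
step 7: u=-25, v=-17, w=38 + (-2, -5, +6) → u=-27, v=-22, w=44
step 8: u=-27, v=-22, w=44 + (-2, -5, +6) → u=-29, v=-27, w=50

u=-29, v=-27, w=50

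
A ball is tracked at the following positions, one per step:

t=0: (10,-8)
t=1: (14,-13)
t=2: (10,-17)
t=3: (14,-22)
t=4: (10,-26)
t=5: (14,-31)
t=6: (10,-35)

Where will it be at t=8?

Differencing gives (+4,-5), (-4,-4), (+4,-5), (-4,-4), (+4,-5), (-4,-4). This is the pattern (+4,-5), (-4,-4) repeated.
step 7: apply (+4,-5) → (14,-40)
step 8: apply (-4,-4) → (10,-44)

(10,-44)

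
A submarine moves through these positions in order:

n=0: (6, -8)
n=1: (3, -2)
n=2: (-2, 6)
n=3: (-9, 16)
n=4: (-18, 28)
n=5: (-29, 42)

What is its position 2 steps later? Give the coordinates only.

(-57, 76)

Taking differences between consecutive positions: (-3, +6), (-5, +8), (-7, +10), (-9, +12), (-11, +14). These grow by (-2, +2) each step.
step 6: (-29, 42) + (-13, +16) → (-42, 58)
step 7: (-42, 58) + (-15, +18) → (-57, 76)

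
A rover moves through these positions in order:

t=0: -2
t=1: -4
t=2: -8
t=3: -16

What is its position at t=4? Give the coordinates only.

The jumps are -2, -4, -8 — a geometric progression with ratio 2.
step 4: -16 − 16 → -32

-32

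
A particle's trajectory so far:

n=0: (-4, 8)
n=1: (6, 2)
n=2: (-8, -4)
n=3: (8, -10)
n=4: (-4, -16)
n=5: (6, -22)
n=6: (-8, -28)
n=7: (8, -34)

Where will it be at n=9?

(6, -46)

The first coordinate repeats the cycle [-4, 6, -8, 8] with period 4; step 9 mod 4 = 1, giving 6.
The second coordinate changes by -6 each step, so at step 9 it is 8 + 9·(-6) = -46.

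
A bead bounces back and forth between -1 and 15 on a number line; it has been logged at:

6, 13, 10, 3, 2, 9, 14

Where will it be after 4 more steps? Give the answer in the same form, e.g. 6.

The value reflects between -1 and 15, moving 7 per step.
  step 7: 14 → 7
  step 8: 7 → 0
  step 9: 0 → 5
  step 10: 5 → 12

12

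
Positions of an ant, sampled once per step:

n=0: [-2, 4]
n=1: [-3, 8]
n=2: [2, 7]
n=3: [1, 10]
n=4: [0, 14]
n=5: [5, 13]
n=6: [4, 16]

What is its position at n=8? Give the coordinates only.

[8, 19]

Differencing gives [-1, +4], [+5, -1], [-1, +3], [-1, +4], [+5, -1], [-1, +3]. This is the pattern [-1, +4], [+5, -1], [-1, +3] repeated.
step 7: apply [-1, +4] → [3, 20]
step 8: apply [+5, -1] → [8, 19]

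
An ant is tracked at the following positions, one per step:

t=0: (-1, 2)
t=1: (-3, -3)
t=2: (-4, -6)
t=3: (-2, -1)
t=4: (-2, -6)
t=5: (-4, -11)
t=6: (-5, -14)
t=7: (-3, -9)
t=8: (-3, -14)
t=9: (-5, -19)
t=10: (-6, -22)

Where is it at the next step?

(-4, -17)

Step-to-step displacements: (-2, -5), (-1, -3), (+2, +5), (+0, -5), (-2, -5), (-1, -3), (+2, +5), (+0, -5), (-2, -5), (-1, -3) — a repeating cycle of length 4.
step 11: apply (+2, +5) → (-4, -17)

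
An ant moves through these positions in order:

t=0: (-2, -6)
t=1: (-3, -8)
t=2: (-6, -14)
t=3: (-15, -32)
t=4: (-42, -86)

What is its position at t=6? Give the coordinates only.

The jumps are (-1, -2), (-3, -6), (-9, -18), (-27, -54) — a geometric progression with ratio 3.
step 5: (-42, -86) + (-81, -162) → (-123, -248)
step 6: (-123, -248) + (-243, -486) → (-366, -734)

(-366, -734)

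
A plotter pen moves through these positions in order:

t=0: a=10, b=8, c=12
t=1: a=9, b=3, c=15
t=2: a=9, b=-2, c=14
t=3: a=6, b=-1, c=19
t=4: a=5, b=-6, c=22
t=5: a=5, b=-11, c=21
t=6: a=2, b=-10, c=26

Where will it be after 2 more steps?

Differencing gives (-1, -5, +3), (+0, -5, -1), (-3, +1, +5), (-1, -5, +3), (+0, -5, -1), (-3, +1, +5). This is the pattern (-1, -5, +3), (+0, -5, -1), (-3, +1, +5) repeated.
step 7: apply (-1, -5, +3) → a=1, b=-15, c=29
step 8: apply (+0, -5, -1) → a=1, b=-20, c=28

a=1, b=-20, c=28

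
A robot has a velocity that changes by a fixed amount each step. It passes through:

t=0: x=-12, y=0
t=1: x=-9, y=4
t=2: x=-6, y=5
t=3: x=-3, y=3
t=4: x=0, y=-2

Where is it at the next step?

x=3, y=-10

First differences are (+3,+4), (+3,+1), (+3,-2), (+3,-5); their common second difference is (+0,-3) (constant acceleration).
step 5: x=0, y=-2 + (+3,-8) → x=3, y=-10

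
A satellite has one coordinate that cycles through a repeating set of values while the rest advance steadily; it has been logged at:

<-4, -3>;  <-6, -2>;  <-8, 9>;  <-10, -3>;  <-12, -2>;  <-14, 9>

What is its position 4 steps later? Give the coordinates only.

First: linear, -2 per step → -22 at step 9.
Second: cycles through -3, -2, 9 every 3 steps. Step 9 lands at position 0 of the cycle → -3.

<-22, -3>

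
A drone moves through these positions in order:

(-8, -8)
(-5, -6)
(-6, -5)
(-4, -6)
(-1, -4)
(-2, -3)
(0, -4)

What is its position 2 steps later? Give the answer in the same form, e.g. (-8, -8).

The moves between consecutive positions are (+3, +2), (-1, +1), (+2, -1), (+3, +2), (-1, +1), (+2, -1); they repeat the 3-cycle [(+3, +2), (-1, +1), (+2, -1)].
step 7: apply (+3, +2) → (3, -2)
step 8: apply (-1, +1) → (2, -1)

(2, -1)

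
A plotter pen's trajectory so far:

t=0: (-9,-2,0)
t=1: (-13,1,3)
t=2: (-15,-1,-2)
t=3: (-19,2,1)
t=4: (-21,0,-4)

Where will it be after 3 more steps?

(-31,4,-3)

Differencing gives (-4,+3,+3), (-2,-2,-5), (-4,+3,+3), (-2,-2,-5). This is the pattern (-4,+3,+3), (-2,-2,-5) repeated.
step 5: apply (-4,+3,+3) → (-25,3,-1)
step 6: apply (-2,-2,-5) → (-27,1,-6)
step 7: apply (-4,+3,+3) → (-31,4,-3)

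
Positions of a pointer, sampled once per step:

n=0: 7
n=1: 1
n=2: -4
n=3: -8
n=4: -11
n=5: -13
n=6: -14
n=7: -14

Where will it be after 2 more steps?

-11

Successive displacements: -6, -5, -4, -3, -2, -1, +0 — each changes by +1.
step 8: -14 + 1 → -13
step 9: -13 + 2 → -11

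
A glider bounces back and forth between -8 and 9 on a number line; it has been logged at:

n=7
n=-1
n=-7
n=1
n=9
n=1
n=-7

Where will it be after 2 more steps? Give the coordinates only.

The value reflects between -8 and 9, moving 8 per step.
  step 7: -7 → -1
  step 8: -1 → 7

n=7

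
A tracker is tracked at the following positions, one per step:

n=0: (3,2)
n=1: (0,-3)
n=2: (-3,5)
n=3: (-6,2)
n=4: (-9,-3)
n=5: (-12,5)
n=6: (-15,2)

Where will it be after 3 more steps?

The first coordinate changes by -3 each step, so at step 9 it is 3 + 9·(-3) = -24.
The second coordinate repeats the cycle [2, -3, 5] with period 3; step 9 mod 3 = 0, giving 2.

(-24,2)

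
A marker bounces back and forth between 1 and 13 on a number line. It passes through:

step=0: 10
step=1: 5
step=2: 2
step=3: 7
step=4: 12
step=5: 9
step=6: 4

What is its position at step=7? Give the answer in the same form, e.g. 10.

3

The value reflects between 1 and 13, moving 5 per step.
  step 7: 4 → 3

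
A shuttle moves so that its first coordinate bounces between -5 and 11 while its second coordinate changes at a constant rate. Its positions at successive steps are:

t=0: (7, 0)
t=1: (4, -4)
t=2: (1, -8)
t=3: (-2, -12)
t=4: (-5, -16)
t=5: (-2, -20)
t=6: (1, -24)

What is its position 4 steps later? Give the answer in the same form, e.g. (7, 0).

The first coordinate travels 3 per step and bounces off the walls at -5 and 11.
  step 7: 1 → 4
  step 8: 4 → 7
  step 9: 7 → 10
  step 10: 10 → 9
The second coordinate changes by -4 each step: at step 10 it is -40.

(9, -40)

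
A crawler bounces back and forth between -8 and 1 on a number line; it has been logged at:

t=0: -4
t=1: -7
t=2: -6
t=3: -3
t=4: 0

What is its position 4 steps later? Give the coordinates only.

-6

The value reflects between -8 and 1, moving 3 per step.
  step 5: 0 → -1
  step 6: -1 → -4
  step 7: -4 → -7
  step 8: -7 → -6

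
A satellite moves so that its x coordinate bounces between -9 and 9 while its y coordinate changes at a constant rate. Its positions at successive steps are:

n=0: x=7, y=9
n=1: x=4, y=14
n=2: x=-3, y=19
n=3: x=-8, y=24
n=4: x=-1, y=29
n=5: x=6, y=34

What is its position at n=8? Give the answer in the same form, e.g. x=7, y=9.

The x coordinate travels 7 per step and bounces off the walls at -9 and 9.
  step 6: 6 → 5
  step 7: 5 → -2
  step 8: -2 → -9
The y coordinate changes by +5 each step: at step 8 it is 49.

x=-9, y=49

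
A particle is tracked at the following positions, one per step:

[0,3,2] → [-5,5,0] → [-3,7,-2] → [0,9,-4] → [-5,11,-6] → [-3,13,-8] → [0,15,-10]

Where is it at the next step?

First: cycles through 0, -5, -3 every 3 steps. Step 7 lands at position 1 of the cycle → -5.
Second: linear, +2 per step → 17 at step 7.
Third: linear, -2 per step → -12 at step 7.

[-5,17,-12]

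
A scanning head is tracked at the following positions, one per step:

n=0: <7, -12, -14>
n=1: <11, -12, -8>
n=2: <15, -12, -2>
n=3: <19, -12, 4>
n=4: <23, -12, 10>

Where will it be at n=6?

The position changes by <+4, +0, +6> every step.
step 5: <23, -12, 10> + <+4, +0, +6> → <27, -12, 16>
step 6: <27, -12, 16> + <+4, +0, +6> → <31, -12, 22>

<31, -12, 22>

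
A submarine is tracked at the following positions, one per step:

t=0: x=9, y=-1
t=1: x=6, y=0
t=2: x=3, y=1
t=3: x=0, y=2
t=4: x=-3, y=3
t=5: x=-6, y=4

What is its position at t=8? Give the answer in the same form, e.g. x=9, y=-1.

x=-15, y=7

Each step adds (-3,+1) to the position.
step 6: x=-6, y=4 + (-3,+1) → x=-9, y=5
step 7: x=-9, y=5 + (-3,+1) → x=-12, y=6
step 8: x=-12, y=6 + (-3,+1) → x=-15, y=7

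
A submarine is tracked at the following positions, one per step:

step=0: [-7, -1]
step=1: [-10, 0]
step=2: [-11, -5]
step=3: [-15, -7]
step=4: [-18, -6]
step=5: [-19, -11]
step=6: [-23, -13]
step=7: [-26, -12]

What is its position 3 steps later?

[-34, -18]

Step-to-step displacements: [-3, +1], [-1, -5], [-4, -2], [-3, +1], [-1, -5], [-4, -2], [-3, +1] — a repeating cycle of length 3.
step 8: apply [-1, -5] → [-27, -17]
step 9: apply [-4, -2] → [-31, -19]
step 10: apply [-3, +1] → [-34, -18]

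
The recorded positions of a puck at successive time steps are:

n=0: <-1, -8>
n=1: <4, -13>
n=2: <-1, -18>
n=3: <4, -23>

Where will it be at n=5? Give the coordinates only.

The first coordinate repeats the cycle [-1, 4] with period 2; step 5 mod 2 = 1, giving 4.
The second coordinate changes by -5 each step, so at step 5 it is -8 + 5·(-5) = -33.

<4, -33>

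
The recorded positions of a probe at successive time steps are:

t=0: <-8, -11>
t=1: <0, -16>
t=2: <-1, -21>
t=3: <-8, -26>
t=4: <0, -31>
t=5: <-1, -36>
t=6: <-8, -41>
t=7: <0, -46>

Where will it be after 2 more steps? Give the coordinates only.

<-8, -56>

First: cycles through -8, 0, -1 every 3 steps. Step 9 lands at position 0 of the cycle → -8.
Second: linear, -5 per step → -56 at step 9.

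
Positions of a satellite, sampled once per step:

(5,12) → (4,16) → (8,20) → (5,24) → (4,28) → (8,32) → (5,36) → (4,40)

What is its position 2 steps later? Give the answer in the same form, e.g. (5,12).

First: cycles through 5, 4, 8 every 3 steps. Step 9 lands at position 0 of the cycle → 5.
Second: linear, +4 per step → 48 at step 9.

(5,48)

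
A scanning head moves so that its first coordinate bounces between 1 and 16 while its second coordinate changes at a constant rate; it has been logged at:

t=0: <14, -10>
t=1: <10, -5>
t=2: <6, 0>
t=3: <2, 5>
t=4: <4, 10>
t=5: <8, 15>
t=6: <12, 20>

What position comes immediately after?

<16, 25>

The first coordinate travels 4 per step and bounces off the walls at 1 and 16.
  step 7: 12 → 16
The second coordinate changes by +5 each step: at step 7 it is 25.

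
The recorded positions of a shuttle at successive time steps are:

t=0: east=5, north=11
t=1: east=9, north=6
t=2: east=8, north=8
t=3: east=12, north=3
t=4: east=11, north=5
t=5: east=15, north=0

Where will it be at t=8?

Differencing gives (+4, -5), (-1, +2), (+4, -5), (-1, +2), (+4, -5). This is the pattern (+4, -5), (-1, +2) repeated.
step 6: apply (-1, +2) → east=14, north=2
step 7: apply (+4, -5) → east=18, north=-3
step 8: apply (-1, +2) → east=17, north=-1

east=17, north=-1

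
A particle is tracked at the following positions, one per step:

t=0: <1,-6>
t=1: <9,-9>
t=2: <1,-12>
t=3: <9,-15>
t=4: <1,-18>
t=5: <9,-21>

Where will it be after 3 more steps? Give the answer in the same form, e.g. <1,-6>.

The first coordinate repeats the cycle [1, 9] with period 2; step 8 mod 2 = 0, giving 1.
The second coordinate changes by -3 each step, so at step 8 it is -6 + 8·(-3) = -30.

<1,-30>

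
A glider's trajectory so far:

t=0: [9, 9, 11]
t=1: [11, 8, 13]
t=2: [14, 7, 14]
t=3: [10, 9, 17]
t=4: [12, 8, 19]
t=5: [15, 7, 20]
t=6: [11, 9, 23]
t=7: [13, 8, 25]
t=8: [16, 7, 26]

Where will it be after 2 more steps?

The moves between consecutive positions are [+2, -1, +2], [+3, -1, +1], [-4, +2, +3], [+2, -1, +2], [+3, -1, +1], [-4, +2, +3], [+2, -1, +2], [+3, -1, +1]; they repeat the 3-cycle [[+2, -1, +2], [+3, -1, +1], [-4, +2, +3]].
step 9: apply [-4, +2, +3] → [12, 9, 29]
step 10: apply [+2, -1, +2] → [14, 8, 31]

[14, 8, 31]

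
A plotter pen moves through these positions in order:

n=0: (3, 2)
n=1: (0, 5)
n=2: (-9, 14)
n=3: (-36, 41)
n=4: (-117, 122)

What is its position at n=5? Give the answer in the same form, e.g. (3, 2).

(-360, 365)

The jumps are (-3, +3), (-9, +9), (-27, +27), (-81, +81) — a geometric progression with ratio 3.
step 5: (-117, 122) + (-243, +243) → (-360, 365)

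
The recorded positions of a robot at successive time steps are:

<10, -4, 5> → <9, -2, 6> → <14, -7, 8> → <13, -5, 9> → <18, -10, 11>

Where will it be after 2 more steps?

<22, -13, 14>

The moves between consecutive positions are <-1, +2, +1>, <+5, -5, +2>, <-1, +2, +1>, <+5, -5, +2>; they repeat the 2-cycle [<-1, +2, +1>, <+5, -5, +2>].
step 5: apply <-1, +2, +1> → <17, -8, 12>
step 6: apply <+5, -5, +2> → <22, -13, 14>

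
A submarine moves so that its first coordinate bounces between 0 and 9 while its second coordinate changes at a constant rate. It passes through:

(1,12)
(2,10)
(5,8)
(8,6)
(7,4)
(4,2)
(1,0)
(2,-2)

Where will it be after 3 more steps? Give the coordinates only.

(7,-8)

The first coordinate travels 3 per step and bounces off the walls at 0 and 9.
  step 8: 2 → 5
  step 9: 5 → 8
  step 10: 8 → 7
The second coordinate changes by -2 each step: at step 10 it is -8.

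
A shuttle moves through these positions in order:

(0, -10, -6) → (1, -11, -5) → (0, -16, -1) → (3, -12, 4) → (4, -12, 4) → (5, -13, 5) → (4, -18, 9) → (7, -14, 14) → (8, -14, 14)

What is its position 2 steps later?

(8, -20, 19)

Differencing gives (+1, -1, +1), (-1, -5, +4), (+3, +4, +5), (+1, +0, +0), (+1, -1, +1), (-1, -5, +4), (+3, +4, +5), (+1, +0, +0). This is the pattern (+1, -1, +1), (-1, -5, +4), (+3, +4, +5), (+1, +0, +0) repeated.
step 9: apply (+1, -1, +1) → (9, -15, 15)
step 10: apply (-1, -5, +4) → (8, -20, 19)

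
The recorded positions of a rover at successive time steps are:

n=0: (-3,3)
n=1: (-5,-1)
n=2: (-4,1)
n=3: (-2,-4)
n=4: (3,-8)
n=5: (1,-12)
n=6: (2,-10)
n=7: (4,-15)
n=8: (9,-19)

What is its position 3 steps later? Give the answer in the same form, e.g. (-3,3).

(10,-26)

Differencing gives (-2,-4), (+1,+2), (+2,-5), (+5,-4), (-2,-4), (+1,+2), (+2,-5), (+5,-4). This is the pattern (-2,-4), (+1,+2), (+2,-5), (+5,-4) repeated.
step 9: apply (-2,-4) → (7,-23)
step 10: apply (+1,+2) → (8,-21)
step 11: apply (+2,-5) → (10,-26)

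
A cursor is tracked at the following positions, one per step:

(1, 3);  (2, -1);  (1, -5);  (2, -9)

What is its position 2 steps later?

(2, -17)

The first coordinate repeats the cycle [1, 2] with period 2; step 5 mod 2 = 1, giving 2.
The second coordinate changes by -4 each step, so at step 5 it is 3 + 5·(-4) = -17.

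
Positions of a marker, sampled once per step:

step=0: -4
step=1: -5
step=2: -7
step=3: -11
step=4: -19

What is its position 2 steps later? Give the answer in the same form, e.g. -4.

-67

Consecutive displacements -1, -2, -4, -8 scale by a factor of 2 each step.
step 5: -19 − 16 → -35
step 6: -35 − 32 → -67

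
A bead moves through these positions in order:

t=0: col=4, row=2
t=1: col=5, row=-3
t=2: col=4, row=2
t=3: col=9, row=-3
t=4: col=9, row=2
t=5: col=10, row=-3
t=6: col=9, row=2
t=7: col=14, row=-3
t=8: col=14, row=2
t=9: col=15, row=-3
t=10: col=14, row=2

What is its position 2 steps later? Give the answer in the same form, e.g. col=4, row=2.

Differencing gives (+1, -5), (-1, +5), (+5, -5), (+0, +5), (+1, -5), (-1, +5), (+5, -5), (+0, +5), (+1, -5), (-1, +5). This is the pattern (+1, -5), (-1, +5), (+5, -5), (+0, +5) repeated.
step 11: apply (+5, -5) → col=19, row=-3
step 12: apply (+0, +5) → col=19, row=2

col=19, row=2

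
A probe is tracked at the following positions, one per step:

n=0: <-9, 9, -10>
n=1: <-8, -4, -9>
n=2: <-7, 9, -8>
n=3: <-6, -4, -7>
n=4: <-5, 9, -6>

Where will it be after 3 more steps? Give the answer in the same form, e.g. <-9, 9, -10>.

First: linear, +1 per step → -2 at step 7.
Second: cycles through 9, -4 every 2 steps. Step 7 lands at position 1 of the cycle → -4.
Third: linear, +1 per step → -3 at step 7.

<-2, -4, -3>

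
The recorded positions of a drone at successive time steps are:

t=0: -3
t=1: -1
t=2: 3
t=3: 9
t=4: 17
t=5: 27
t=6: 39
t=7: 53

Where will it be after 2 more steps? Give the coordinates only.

87

Successive displacements: +2, +4, +6, +8, +10, +12, +14 — each changes by +2.
step 8: 53 + 16 → 69
step 9: 69 + 18 → 87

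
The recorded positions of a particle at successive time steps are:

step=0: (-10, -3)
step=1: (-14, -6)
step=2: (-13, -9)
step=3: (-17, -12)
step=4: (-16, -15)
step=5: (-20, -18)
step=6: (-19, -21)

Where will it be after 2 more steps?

(-22, -27)

Differencing gives (-4, -3), (+1, -3), (-4, -3), (+1, -3), (-4, -3), (+1, -3). This is the pattern (-4, -3), (+1, -3) repeated.
step 7: apply (-4, -3) → (-23, -24)
step 8: apply (+1, -3) → (-22, -27)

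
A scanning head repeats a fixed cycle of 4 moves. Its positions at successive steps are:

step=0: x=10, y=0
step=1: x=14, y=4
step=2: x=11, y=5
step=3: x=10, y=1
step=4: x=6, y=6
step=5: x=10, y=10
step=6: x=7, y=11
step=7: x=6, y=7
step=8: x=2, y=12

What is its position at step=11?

The moves between consecutive positions are (+4, +4), (-3, +1), (-1, -4), (-4, +5), (+4, +4), (-3, +1), (-1, -4), (-4, +5); they repeat the 4-cycle [(+4, +4), (-3, +1), (-1, -4), (-4, +5)].
step 9: apply (+4, +4) → x=6, y=16
step 10: apply (-3, +1) → x=3, y=17
step 11: apply (-1, -4) → x=2, y=13

x=2, y=13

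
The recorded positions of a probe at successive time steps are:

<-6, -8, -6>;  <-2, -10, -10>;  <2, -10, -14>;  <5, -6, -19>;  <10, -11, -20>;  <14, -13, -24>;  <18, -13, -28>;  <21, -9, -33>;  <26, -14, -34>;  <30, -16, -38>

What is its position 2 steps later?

<37, -12, -47>

Differencing gives <+4, -2, -4>, <+4, +0, -4>, <+3, +4, -5>, <+5, -5, -1>, <+4, -2, -4>, <+4, +0, -4>, <+3, +4, -5>, <+5, -5, -1>, <+4, -2, -4>. This is the pattern <+4, -2, -4>, <+4, +0, -4>, <+3, +4, -5>, <+5, -5, -1> repeated.
step 10: apply <+4, +0, -4> → <34, -16, -42>
step 11: apply <+3, +4, -5> → <37, -12, -47>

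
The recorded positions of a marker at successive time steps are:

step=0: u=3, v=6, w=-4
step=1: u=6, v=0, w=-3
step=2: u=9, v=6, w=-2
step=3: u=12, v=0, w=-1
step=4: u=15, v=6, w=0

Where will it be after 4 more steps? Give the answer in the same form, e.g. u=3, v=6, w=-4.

The u coordinate changes by +3 each step, so at step 8 it is 3 + 8·(3) = 27.
The v coordinate repeats the cycle [6, 0] with period 2; step 8 mod 2 = 0, giving 6.
The w coordinate changes by +1 each step, so at step 8 it is -4 + 8·(1) = 4.

u=27, v=6, w=4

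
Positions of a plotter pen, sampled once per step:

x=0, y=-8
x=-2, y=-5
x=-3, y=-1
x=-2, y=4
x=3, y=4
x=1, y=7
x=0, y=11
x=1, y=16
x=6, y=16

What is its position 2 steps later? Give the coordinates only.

x=3, y=23

Differencing gives (-2, +3), (-1, +4), (+1, +5), (+5, +0), (-2, +3), (-1, +4), (+1, +5), (+5, +0). This is the pattern (-2, +3), (-1, +4), (+1, +5), (+5, +0) repeated.
step 9: apply (-2, +3) → x=4, y=19
step 10: apply (-1, +4) → x=3, y=23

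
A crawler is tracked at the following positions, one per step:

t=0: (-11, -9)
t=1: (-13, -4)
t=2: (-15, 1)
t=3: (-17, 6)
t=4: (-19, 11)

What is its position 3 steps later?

(-25, 26)

Each step adds (-2, +5) to the position.
step 5: (-19, 11) + (-2, +5) → (-21, 16)
step 6: (-21, 16) + (-2, +5) → (-23, 21)
step 7: (-23, 21) + (-2, +5) → (-25, 26)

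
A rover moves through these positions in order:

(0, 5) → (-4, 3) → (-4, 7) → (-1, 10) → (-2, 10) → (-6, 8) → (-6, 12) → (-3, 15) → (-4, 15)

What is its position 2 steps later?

(-8, 17)

The moves between consecutive positions are (-4, -2), (+0, +4), (+3, +3), (-1, +0), (-4, -2), (+0, +4), (+3, +3), (-1, +0); they repeat the 4-cycle [(-4, -2), (+0, +4), (+3, +3), (-1, +0)].
step 9: apply (-4, -2) → (-8, 13)
step 10: apply (+0, +4) → (-8, 17)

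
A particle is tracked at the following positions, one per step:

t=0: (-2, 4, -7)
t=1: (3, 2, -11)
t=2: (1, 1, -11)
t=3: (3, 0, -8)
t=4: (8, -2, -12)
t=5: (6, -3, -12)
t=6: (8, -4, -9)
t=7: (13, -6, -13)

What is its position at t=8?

Differencing gives (+5, -2, -4), (-2, -1, +0), (+2, -1, +3), (+5, -2, -4), (-2, -1, +0), (+2, -1, +3), (+5, -2, -4). This is the pattern (+5, -2, -4), (-2, -1, +0), (+2, -1, +3) repeated.
step 8: apply (-2, -1, +0) → (11, -7, -13)

(11, -7, -13)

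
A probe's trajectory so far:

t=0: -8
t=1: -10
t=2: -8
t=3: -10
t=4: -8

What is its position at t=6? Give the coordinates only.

-8

Step-to-step displacements: -2, +2, -2, +2; each is -1× the previous.
step 5: -8 − 2 → -10
step 6: -10 + 2 → -8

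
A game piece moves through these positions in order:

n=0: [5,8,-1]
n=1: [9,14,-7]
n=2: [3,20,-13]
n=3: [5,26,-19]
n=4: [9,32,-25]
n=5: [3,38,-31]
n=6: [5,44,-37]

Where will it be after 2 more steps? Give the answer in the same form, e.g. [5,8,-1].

The first coordinate repeats the cycle [5, 9, 3] with period 3; step 8 mod 3 = 2, giving 3.
The second coordinate changes by +6 each step, so at step 8 it is 8 + 8·(6) = 56.
The third coordinate changes by -6 each step, so at step 8 it is -1 + 8·(-6) = -49.

[3,56,-49]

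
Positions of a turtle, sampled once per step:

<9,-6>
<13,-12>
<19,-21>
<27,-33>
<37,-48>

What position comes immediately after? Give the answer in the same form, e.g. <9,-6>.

Taking differences between consecutive positions: <+4,-6>, <+6,-9>, <+8,-12>, <+10,-15>. These grow by <+2,-3> each step.
step 5: <37,-48> + <+12,-18> → <49,-66>

<49,-66>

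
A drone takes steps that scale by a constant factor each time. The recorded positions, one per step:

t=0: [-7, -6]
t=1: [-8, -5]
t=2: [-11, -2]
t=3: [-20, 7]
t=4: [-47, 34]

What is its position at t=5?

The jumps are [-1, +1], [-3, +3], [-9, +9], [-27, +27] — a geometric progression with ratio 3.
step 5: [-47, 34] + [-81, +81] → [-128, 115]

[-128, 115]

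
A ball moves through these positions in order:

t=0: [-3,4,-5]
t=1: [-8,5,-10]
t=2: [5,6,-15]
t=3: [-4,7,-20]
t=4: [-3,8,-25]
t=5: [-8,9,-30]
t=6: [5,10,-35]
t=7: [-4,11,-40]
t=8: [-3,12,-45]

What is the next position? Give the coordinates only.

[-8,13,-50]

The first coordinate repeats the cycle [-3, -8, 5, -4] with period 4; step 9 mod 4 = 1, giving -8.
The second coordinate changes by +1 each step, so at step 9 it is 4 + 9·(1) = 13.
The third coordinate changes by -5 each step, so at step 9 it is -5 + 9·(-5) = -50.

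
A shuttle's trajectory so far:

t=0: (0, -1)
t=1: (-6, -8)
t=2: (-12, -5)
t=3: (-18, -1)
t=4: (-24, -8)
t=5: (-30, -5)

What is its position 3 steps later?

(-48, -5)

The first coordinate changes by -6 each step, so at step 8 it is 0 + 8·(-6) = -48.
The second coordinate repeats the cycle [-1, -8, -5] with period 3; step 8 mod 3 = 2, giving -5.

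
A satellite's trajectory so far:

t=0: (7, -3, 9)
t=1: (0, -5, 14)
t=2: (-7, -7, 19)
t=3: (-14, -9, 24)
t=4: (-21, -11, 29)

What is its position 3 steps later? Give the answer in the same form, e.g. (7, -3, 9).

Each step adds (-7, -2, +5) to the position.
step 5: (-21, -11, 29) + (-7, -2, +5) → (-28, -13, 34)
step 6: (-28, -13, 34) + (-7, -2, +5) → (-35, -15, 39)
step 7: (-35, -15, 39) + (-7, -2, +5) → (-42, -17, 44)

(-42, -17, 44)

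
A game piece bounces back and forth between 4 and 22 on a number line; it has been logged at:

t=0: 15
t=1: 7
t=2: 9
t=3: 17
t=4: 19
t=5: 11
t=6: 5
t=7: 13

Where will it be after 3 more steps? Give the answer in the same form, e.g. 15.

7

The value travels 8 per step and bounces off the walls at 4 and 22.
  step 8: 13 → 21
  step 9: 21 → 15
  step 10: 15 → 7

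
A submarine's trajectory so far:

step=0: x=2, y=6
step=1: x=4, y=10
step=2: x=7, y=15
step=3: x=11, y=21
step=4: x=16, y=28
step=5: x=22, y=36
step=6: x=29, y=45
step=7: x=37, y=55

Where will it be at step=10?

x=67, y=91

Successive displacements: (+2, +4), (+3, +5), (+4, +6), (+5, +7), (+6, +8), (+7, +9), (+8, +10) — each changes by (+1, +1).
step 8: x=37, y=55 + (+9, +11) → x=46, y=66
step 9: x=46, y=66 + (+10, +12) → x=56, y=78
step 10: x=56, y=78 + (+11, +13) → x=67, y=91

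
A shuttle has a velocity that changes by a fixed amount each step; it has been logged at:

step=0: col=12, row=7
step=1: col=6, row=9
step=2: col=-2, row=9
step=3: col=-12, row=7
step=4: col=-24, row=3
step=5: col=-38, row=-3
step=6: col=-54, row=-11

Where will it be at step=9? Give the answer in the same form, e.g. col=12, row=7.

Taking differences between consecutive positions: (-6,+2), (-8,+0), (-10,-2), (-12,-4), (-14,-6), (-16,-8). These grow by (-2,-2) each step.
step 7: col=-54, row=-11 + (-18,-10) → col=-72, row=-21
step 8: col=-72, row=-21 + (-20,-12) → col=-92, row=-33
step 9: col=-92, row=-33 + (-22,-14) → col=-114, row=-47

col=-114, row=-47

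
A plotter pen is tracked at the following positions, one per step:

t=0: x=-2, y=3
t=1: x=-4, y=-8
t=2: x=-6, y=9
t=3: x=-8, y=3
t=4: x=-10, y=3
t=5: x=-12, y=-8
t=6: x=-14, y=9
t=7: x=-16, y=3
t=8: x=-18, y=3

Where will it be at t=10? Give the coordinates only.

x=-22, y=9

The x coordinate changes by -2 each step, so at step 10 it is -2 + 10·(-2) = -22.
The y coordinate repeats the cycle [3, -8, 9, 3] with period 4; step 10 mod 4 = 2, giving 9.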